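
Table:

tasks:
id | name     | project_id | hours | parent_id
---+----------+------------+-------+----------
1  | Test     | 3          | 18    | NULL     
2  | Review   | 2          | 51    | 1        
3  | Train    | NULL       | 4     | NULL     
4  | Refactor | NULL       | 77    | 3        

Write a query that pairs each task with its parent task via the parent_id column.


This is a self-join: tasks is joined to a second copy of itself, matching each row's parent_id to another row's id. Use LEFT JOIN so rows with parent_id=NULL are kept.
  - task 1 (Test): parent_id=NULL -> NULL
  - task 2 (Review): parent_id=1 -> Test
  - task 3 (Train): parent_id=NULL -> NULL
  - task 4 (Refactor): parent_id=3 -> Train

SQL:
SELECT a.name AS item, b.name AS parent
FROM tasks a
LEFT JOIN tasks b ON a.parent_id = b.id

Result:
item     | parent
---------+-------
Test     | NULL  
Review   | Test  
Train    | NULL  
Refactor | Train 


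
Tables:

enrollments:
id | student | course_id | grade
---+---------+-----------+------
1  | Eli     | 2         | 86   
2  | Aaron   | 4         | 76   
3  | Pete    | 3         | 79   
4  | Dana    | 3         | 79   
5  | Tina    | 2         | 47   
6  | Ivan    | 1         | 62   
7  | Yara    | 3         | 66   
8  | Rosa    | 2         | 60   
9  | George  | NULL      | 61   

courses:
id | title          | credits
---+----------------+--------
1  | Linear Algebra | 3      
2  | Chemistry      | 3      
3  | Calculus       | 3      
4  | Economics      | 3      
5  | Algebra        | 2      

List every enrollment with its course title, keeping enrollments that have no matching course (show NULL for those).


LEFT JOIN keeps every row from enrollments (the left table); where course_id has no match in courses, the course columns become NULL. Walk through each enrollment:
  - enrollment 1 (Eli): course_id=2 -> matches Chemistry
  - enrollment 2 (Aaron): course_id=4 -> matches Economics
  - enrollment 3 (Pete): course_id=3 -> matches Calculus
  - enrollment 4 (Dana): course_id=3 -> matches Calculus
  - enrollment 5 (Tina): course_id=2 -> matches Chemistry
  - enrollment 6 (Ivan): course_id=1 -> matches Linear Algebra
  - enrollment 7 (Yara): course_id=3 -> matches Calculus
  - enrollment 8 (Rosa): course_id=2 -> matches Chemistry
  - enrollment 9 (George): course_id=NULL, no match -> kept with NULL
All 9 rows appear; 1 has NULL course.

SQL:
SELECT a.student, b.title AS course
FROM enrollments a
LEFT JOIN courses b ON a.course_id = b.id

Result:
student | course        
--------+---------------
Eli     | Chemistry     
Aaron   | Economics     
Pete    | Calculus      
Dana    | Calculus      
Tina    | Chemistry     
Ivan    | Linear Algebra
Yara    | Calculus      
Rosa    | Chemistry     
George  | NULL          


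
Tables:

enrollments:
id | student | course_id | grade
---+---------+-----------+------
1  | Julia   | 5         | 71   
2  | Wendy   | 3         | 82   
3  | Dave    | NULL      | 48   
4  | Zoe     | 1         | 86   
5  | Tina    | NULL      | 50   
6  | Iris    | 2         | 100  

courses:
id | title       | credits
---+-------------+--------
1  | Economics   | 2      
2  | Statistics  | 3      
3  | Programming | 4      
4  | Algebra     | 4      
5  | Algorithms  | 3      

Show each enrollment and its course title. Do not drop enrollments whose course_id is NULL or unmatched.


LEFT JOIN keeps every row from enrollments (the left table); where course_id has no match in courses, the course columns become NULL. Walk through each enrollment:
  - enrollment 1 (Julia): course_id=5 -> matches Algorithms
  - enrollment 2 (Wendy): course_id=3 -> matches Programming
  - enrollment 3 (Dave): course_id=NULL, no match -> kept with NULL
  - enrollment 4 (Zoe): course_id=1 -> matches Economics
  - enrollment 5 (Tina): course_id=NULL, no match -> kept with NULL
  - enrollment 6 (Iris): course_id=2 -> matches Statistics
All 6 rows appear; 2 have NULL course.

SQL:
SELECT a.student, b.title AS course
FROM enrollments a
LEFT JOIN courses b ON a.course_id = b.id

Result:
student | course     
--------+------------
Julia   | Algorithms 
Wendy   | Programming
Dave    | NULL       
Zoe     | Economics  
Tina    | NULL       
Iris    | Statistics 


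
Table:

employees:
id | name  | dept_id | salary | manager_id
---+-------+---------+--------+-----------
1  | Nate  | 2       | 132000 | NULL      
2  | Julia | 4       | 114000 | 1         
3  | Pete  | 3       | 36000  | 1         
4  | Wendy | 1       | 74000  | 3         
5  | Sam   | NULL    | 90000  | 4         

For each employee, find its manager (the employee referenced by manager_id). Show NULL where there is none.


This is a self-join: employees is joined to a second copy of itself, matching each row's manager_id to another row's id. Use LEFT JOIN so rows with manager_id=NULL are kept.
  - employee 1 (Nate): manager_id=NULL -> NULL
  - employee 2 (Julia): manager_id=1 -> Nate
  - employee 3 (Pete): manager_id=1 -> Nate
  - employee 4 (Wendy): manager_id=3 -> Pete
  - employee 5 (Sam): manager_id=4 -> Wendy

SQL:
SELECT a.name AS item, b.name AS manager
FROM employees a
LEFT JOIN employees b ON a.manager_id = b.id

Result:
item  | manager
------+--------
Nate  | NULL   
Julia | Nate   
Pete  | Nate   
Wendy | Pete   
Sam   | Wendy  


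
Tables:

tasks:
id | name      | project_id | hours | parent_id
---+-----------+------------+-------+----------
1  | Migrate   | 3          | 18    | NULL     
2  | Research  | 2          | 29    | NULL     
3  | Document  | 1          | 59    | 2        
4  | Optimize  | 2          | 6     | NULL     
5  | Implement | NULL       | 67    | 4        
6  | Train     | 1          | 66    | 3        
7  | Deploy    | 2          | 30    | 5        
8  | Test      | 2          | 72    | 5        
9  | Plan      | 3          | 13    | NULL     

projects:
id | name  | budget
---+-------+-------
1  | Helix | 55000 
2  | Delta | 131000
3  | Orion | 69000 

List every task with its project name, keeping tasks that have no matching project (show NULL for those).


LEFT JOIN keeps every row from tasks (the left table); where project_id has no match in projects, the project columns become NULL. Walk through each task:
  - task 1 (Migrate): project_id=3 -> matches Orion
  - task 2 (Research): project_id=2 -> matches Delta
  - task 3 (Document): project_id=1 -> matches Helix
  - task 4 (Optimize): project_id=2 -> matches Delta
  - task 5 (Implement): project_id=NULL, no match -> kept with NULL
  - task 6 (Train): project_id=1 -> matches Helix
  - task 7 (Deploy): project_id=2 -> matches Delta
  - task 8 (Test): project_id=2 -> matches Delta
  - task 9 (Plan): project_id=3 -> matches Orion
All 9 rows appear; 1 has NULL project.

SQL:
SELECT a.name, b.name AS project
FROM tasks a
LEFT JOIN projects b ON a.project_id = b.id

Result:
name      | project
----------+--------
Migrate   | Orion  
Research  | Delta  
Document  | Helix  
Optimize  | Delta  
Implement | NULL   
Train     | Helix  
Deploy    | Delta  
Test      | Delta  
Plan      | Orion  


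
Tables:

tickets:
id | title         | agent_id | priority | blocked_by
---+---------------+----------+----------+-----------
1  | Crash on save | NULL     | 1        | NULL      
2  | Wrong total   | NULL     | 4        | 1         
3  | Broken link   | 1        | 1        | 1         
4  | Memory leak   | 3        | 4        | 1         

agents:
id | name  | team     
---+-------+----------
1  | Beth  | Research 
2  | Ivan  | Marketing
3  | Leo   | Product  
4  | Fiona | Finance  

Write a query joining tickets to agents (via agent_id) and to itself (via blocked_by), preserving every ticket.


Two LEFT JOINs from the same base table tickets: one to agents via agent_id, one to tickets itself via blocked_by. Both are LEFT so every ticket is preserved.
Match against agents:
  - ticket 1 (Crash on save): agent_id=NULL, no match -> kept with NULL
  - ticket 2 (Wrong total): agent_id=NULL, no match -> kept with NULL
  - ticket 3 (Broken link): agent_id=1 -> matches Beth
  - ticket 4 (Memory leak): agent_id=3 -> matches Leo
Match against tickets (self):
  - ticket 1 (Crash on save): blocked_by=NULL -> NULL
  - ticket 2 (Wrong total): blocked_by=1 -> Crash on save
  - ticket 3 (Broken link): blocked_by=1 -> Crash on save
  - ticket 4 (Memory leak): blocked_by=1 -> Crash on save

SQL:
SELECT a.title, b.name AS agent, c.title AS blocked_by
FROM tickets a
LEFT JOIN agents b ON a.agent_id = b.id
LEFT JOIN tickets c ON a.blocked_by = c.id

Result:
title         | agent | blocked_by   
--------------+-------+--------------
Crash on save | NULL  | NULL         
Wrong total   | NULL  | Crash on save
Broken link   | Beth  | Crash on save
Memory leak   | Leo   | Crash on save


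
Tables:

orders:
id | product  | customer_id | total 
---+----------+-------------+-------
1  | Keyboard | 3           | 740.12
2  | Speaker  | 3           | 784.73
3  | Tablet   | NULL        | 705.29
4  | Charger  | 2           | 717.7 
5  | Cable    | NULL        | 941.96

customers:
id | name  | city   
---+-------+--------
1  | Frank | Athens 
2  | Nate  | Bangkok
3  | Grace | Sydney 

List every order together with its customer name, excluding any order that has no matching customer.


INNER JOIN keeps only orders rows whose customer_id matches an id in customers. Walk through each order:
  - order 1 (Keyboard): customer_id=3 -> matches Grace
  - order 2 (Speaker): customer_id=3 -> matches Grace
  - order 3 (Tablet): customer_id=NULL, no match -> dropped
  - order 4 (Charger): customer_id=2 -> matches Nate
  - order 5 (Cable): customer_id=NULL, no match -> dropped
So 2 of 5 rows are dropped.

SQL:
SELECT a.product, b.name AS customer
FROM orders a
INNER JOIN customers b ON a.customer_id = b.id

Result:
product  | customer
---------+---------
Keyboard | Grace   
Speaker  | Grace   
Charger  | Nate    


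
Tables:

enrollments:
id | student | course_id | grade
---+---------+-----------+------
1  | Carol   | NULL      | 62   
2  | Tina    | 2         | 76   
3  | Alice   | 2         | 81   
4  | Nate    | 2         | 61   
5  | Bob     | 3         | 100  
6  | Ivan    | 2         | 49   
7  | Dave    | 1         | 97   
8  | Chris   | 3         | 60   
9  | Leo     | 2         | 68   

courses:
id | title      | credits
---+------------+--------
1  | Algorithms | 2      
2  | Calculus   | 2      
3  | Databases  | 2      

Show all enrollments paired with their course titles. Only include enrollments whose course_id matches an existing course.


INNER JOIN keeps only enrollments rows whose course_id matches an id in courses. Walk through each enrollment:
  - enrollment 1 (Carol): course_id=NULL, no match -> dropped
  - enrollment 2 (Tina): course_id=2 -> matches Calculus
  - enrollment 3 (Alice): course_id=2 -> matches Calculus
  - enrollment 4 (Nate): course_id=2 -> matches Calculus
  - enrollment 5 (Bob): course_id=3 -> matches Databases
  - enrollment 6 (Ivan): course_id=2 -> matches Calculus
  - enrollment 7 (Dave): course_id=1 -> matches Algorithms
  - enrollment 8 (Chris): course_id=3 -> matches Databases
  - enrollment 9 (Leo): course_id=2 -> matches Calculus
So 1 of 9 rows is dropped.

SQL:
SELECT a.student, b.title AS course
FROM enrollments a
INNER JOIN courses b ON a.course_id = b.id

Result:
student | course    
--------+-----------
Tina    | Calculus  
Alice   | Calculus  
Nate    | Calculus  
Bob     | Databases 
Ivan    | Calculus  
Dave    | Algorithms
Chris   | Databases 
Leo     | Calculus  


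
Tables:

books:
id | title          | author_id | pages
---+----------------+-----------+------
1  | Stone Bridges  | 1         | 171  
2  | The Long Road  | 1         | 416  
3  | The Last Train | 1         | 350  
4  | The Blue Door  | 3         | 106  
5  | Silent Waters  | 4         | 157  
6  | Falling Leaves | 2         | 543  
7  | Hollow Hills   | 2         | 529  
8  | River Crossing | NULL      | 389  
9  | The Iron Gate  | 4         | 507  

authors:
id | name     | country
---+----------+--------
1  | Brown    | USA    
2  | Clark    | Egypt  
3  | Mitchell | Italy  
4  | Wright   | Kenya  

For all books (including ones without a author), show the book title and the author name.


LEFT JOIN keeps every row from books (the left table); where author_id has no match in authors, the author columns become NULL. Walk through each book:
  - book 1 (Stone Bridges): author_id=1 -> matches Brown
  - book 2 (The Long Road): author_id=1 -> matches Brown
  - book 3 (The Last Train): author_id=1 -> matches Brown
  - book 4 (The Blue Door): author_id=3 -> matches Mitchell
  - book 5 (Silent Waters): author_id=4 -> matches Wright
  - book 6 (Falling Leaves): author_id=2 -> matches Clark
  - book 7 (Hollow Hills): author_id=2 -> matches Clark
  - book 8 (River Crossing): author_id=NULL, no match -> kept with NULL
  - book 9 (The Iron Gate): author_id=4 -> matches Wright
All 9 rows appear; 1 has NULL author.

SQL:
SELECT a.title, b.name AS author
FROM books a
LEFT JOIN authors b ON a.author_id = b.id

Result:
title          | author  
---------------+---------
Stone Bridges  | Brown   
The Long Road  | Brown   
The Last Train | Brown   
The Blue Door  | Mitchell
Silent Waters  | Wright  
Falling Leaves | Clark   
Hollow Hills   | Clark   
River Crossing | NULL    
The Iron Gate  | Wright  


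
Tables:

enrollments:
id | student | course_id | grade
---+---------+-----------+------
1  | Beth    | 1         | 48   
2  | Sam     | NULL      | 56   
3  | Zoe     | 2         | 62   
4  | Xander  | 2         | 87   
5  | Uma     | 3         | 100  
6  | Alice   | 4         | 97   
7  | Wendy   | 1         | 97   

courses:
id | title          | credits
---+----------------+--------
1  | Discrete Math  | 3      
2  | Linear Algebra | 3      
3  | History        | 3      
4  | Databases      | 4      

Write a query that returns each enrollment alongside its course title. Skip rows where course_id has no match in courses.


INNER JOIN keeps only enrollments rows whose course_id matches an id in courses. Walk through each enrollment:
  - enrollment 1 (Beth): course_id=1 -> matches Discrete Math
  - enrollment 2 (Sam): course_id=NULL, no match -> dropped
  - enrollment 3 (Zoe): course_id=2 -> matches Linear Algebra
  - enrollment 4 (Xander): course_id=2 -> matches Linear Algebra
  - enrollment 5 (Uma): course_id=3 -> matches History
  - enrollment 6 (Alice): course_id=4 -> matches Databases
  - enrollment 7 (Wendy): course_id=1 -> matches Discrete Math
So 1 of 7 rows is dropped.

SQL:
SELECT a.student, b.title AS course
FROM enrollments a
INNER JOIN courses b ON a.course_id = b.id

Result:
student | course        
--------+---------------
Beth    | Discrete Math 
Zoe     | Linear Algebra
Xander  | Linear Algebra
Uma     | History       
Alice   | Databases     
Wendy   | Discrete Math 


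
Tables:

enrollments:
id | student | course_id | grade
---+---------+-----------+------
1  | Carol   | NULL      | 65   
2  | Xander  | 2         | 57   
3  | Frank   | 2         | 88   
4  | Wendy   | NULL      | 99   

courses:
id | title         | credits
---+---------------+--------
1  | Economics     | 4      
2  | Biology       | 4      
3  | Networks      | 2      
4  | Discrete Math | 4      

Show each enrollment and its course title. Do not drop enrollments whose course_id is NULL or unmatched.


LEFT JOIN keeps every row from enrollments (the left table); where course_id has no match in courses, the course columns become NULL. Walk through each enrollment:
  - enrollment 1 (Carol): course_id=NULL, no match -> kept with NULL
  - enrollment 2 (Xander): course_id=2 -> matches Biology
  - enrollment 3 (Frank): course_id=2 -> matches Biology
  - enrollment 4 (Wendy): course_id=NULL, no match -> kept with NULL
All 4 rows appear; 2 have NULL course.

SQL:
SELECT a.student, b.title AS course
FROM enrollments a
LEFT JOIN courses b ON a.course_id = b.id

Result:
student | course 
--------+--------
Carol   | NULL   
Xander  | Biology
Frank   | Biology
Wendy   | NULL   


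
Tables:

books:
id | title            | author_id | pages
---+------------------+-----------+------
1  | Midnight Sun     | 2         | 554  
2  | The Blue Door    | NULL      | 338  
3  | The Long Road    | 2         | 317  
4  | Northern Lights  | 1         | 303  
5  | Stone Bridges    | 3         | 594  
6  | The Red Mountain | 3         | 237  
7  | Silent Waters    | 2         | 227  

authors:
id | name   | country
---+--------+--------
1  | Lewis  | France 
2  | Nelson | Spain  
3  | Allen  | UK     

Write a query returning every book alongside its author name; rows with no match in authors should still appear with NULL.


LEFT JOIN keeps every row from books (the left table); where author_id has no match in authors, the author columns become NULL. Walk through each book:
  - book 1 (Midnight Sun): author_id=2 -> matches Nelson
  - book 2 (The Blue Door): author_id=NULL, no match -> kept with NULL
  - book 3 (The Long Road): author_id=2 -> matches Nelson
  - book 4 (Northern Lights): author_id=1 -> matches Lewis
  - book 5 (Stone Bridges): author_id=3 -> matches Allen
  - book 6 (The Red Mountain): author_id=3 -> matches Allen
  - book 7 (Silent Waters): author_id=2 -> matches Nelson
All 7 rows appear; 1 has NULL author.

SQL:
SELECT a.title, b.name AS author
FROM books a
LEFT JOIN authors b ON a.author_id = b.id

Result:
title            | author
-----------------+-------
Midnight Sun     | Nelson
The Blue Door    | NULL  
The Long Road    | Nelson
Northern Lights  | Lewis 
Stone Bridges    | Allen 
The Red Mountain | Allen 
Silent Waters    | Nelson


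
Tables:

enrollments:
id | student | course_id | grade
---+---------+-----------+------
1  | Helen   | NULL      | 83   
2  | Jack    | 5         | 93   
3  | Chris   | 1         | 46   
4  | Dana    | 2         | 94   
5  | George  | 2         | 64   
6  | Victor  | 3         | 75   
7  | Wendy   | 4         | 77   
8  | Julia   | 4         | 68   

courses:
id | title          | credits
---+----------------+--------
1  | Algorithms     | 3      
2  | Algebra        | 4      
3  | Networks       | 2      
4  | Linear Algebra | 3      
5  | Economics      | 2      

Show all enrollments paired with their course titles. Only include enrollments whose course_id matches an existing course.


INNER JOIN keeps only enrollments rows whose course_id matches an id in courses. Walk through each enrollment:
  - enrollment 1 (Helen): course_id=NULL, no match -> dropped
  - enrollment 2 (Jack): course_id=5 -> matches Economics
  - enrollment 3 (Chris): course_id=1 -> matches Algorithms
  - enrollment 4 (Dana): course_id=2 -> matches Algebra
  - enrollment 5 (George): course_id=2 -> matches Algebra
  - enrollment 6 (Victor): course_id=3 -> matches Networks
  - enrollment 7 (Wendy): course_id=4 -> matches Linear Algebra
  - enrollment 8 (Julia): course_id=4 -> matches Linear Algebra
So 1 of 8 rows is dropped.

SQL:
SELECT a.student, b.title AS course
FROM enrollments a
INNER JOIN courses b ON a.course_id = b.id

Result:
student | course        
--------+---------------
Jack    | Economics     
Chris   | Algorithms    
Dana    | Algebra       
George  | Algebra       
Victor  | Networks      
Wendy   | Linear Algebra
Julia   | Linear Algebra


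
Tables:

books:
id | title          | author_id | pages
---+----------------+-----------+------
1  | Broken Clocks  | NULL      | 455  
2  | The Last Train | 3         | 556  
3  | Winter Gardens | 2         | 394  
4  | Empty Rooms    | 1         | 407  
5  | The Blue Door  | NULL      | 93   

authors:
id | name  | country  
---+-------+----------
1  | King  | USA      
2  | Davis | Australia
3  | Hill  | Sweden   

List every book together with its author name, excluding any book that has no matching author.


INNER JOIN keeps only books rows whose author_id matches an id in authors. Walk through each book:
  - book 1 (Broken Clocks): author_id=NULL, no match -> dropped
  - book 2 (The Last Train): author_id=3 -> matches Hill
  - book 3 (Winter Gardens): author_id=2 -> matches Davis
  - book 4 (Empty Rooms): author_id=1 -> matches King
  - book 5 (The Blue Door): author_id=NULL, no match -> dropped
So 2 of 5 rows are dropped.

SQL:
SELECT a.title, b.name AS author
FROM books a
INNER JOIN authors b ON a.author_id = b.id

Result:
title          | author
---------------+-------
The Last Train | Hill  
Winter Gardens | Davis 
Empty Rooms    | King  


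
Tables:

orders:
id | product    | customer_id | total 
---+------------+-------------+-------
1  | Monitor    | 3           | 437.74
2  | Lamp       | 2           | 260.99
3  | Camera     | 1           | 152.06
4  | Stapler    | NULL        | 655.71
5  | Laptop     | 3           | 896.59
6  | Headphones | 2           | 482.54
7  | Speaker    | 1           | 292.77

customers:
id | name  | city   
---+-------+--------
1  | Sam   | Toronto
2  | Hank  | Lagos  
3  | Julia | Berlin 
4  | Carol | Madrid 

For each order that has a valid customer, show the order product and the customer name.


INNER JOIN keeps only orders rows whose customer_id matches an id in customers. Walk through each order:
  - order 1 (Monitor): customer_id=3 -> matches Julia
  - order 2 (Lamp): customer_id=2 -> matches Hank
  - order 3 (Camera): customer_id=1 -> matches Sam
  - order 4 (Stapler): customer_id=NULL, no match -> dropped
  - order 5 (Laptop): customer_id=3 -> matches Julia
  - order 6 (Headphones): customer_id=2 -> matches Hank
  - order 7 (Speaker): customer_id=1 -> matches Sam
So 1 of 7 rows is dropped.

SQL:
SELECT a.product, b.name AS customer
FROM orders a
INNER JOIN customers b ON a.customer_id = b.id

Result:
product    | customer
-----------+---------
Monitor    | Julia   
Lamp       | Hank    
Camera     | Sam     
Laptop     | Julia   
Headphones | Hank    
Speaker    | Sam     


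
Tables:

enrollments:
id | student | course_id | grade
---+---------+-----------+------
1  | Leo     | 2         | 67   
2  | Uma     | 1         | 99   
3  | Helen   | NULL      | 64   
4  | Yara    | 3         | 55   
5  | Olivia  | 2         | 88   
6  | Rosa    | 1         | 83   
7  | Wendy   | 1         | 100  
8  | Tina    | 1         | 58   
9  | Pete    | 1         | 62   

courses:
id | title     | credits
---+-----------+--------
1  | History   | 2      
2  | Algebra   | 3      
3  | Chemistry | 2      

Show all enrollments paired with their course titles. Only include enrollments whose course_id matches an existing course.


INNER JOIN keeps only enrollments rows whose course_id matches an id in courses. Walk through each enrollment:
  - enrollment 1 (Leo): course_id=2 -> matches Algebra
  - enrollment 2 (Uma): course_id=1 -> matches History
  - enrollment 3 (Helen): course_id=NULL, no match -> dropped
  - enrollment 4 (Yara): course_id=3 -> matches Chemistry
  - enrollment 5 (Olivia): course_id=2 -> matches Algebra
  - enrollment 6 (Rosa): course_id=1 -> matches History
  - enrollment 7 (Wendy): course_id=1 -> matches History
  - enrollment 8 (Tina): course_id=1 -> matches History
  - enrollment 9 (Pete): course_id=1 -> matches History
So 1 of 9 rows is dropped.

SQL:
SELECT a.student, b.title AS course
FROM enrollments a
INNER JOIN courses b ON a.course_id = b.id

Result:
student | course   
--------+----------
Leo     | Algebra  
Uma     | History  
Yara    | Chemistry
Olivia  | Algebra  
Rosa    | History  
Wendy   | History  
Tina    | History  
Pete    | History  


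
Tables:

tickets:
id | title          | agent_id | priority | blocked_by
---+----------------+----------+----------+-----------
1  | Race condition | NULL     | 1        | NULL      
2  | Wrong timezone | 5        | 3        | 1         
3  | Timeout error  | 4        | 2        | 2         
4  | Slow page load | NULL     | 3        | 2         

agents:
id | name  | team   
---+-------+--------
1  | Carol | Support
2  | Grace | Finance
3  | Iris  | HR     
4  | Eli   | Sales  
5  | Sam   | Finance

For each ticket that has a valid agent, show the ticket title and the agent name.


INNER JOIN keeps only tickets rows whose agent_id matches an id in agents. Walk through each ticket:
  - ticket 1 (Race condition): agent_id=NULL, no match -> dropped
  - ticket 2 (Wrong timezone): agent_id=5 -> matches Sam
  - ticket 3 (Timeout error): agent_id=4 -> matches Eli
  - ticket 4 (Slow page load): agent_id=NULL, no match -> dropped
So 2 of 4 rows are dropped.

SQL:
SELECT a.title, b.name AS agent
FROM tickets a
INNER JOIN agents b ON a.agent_id = b.id

Result:
title          | agent
---------------+------
Wrong timezone | Sam  
Timeout error  | Eli  


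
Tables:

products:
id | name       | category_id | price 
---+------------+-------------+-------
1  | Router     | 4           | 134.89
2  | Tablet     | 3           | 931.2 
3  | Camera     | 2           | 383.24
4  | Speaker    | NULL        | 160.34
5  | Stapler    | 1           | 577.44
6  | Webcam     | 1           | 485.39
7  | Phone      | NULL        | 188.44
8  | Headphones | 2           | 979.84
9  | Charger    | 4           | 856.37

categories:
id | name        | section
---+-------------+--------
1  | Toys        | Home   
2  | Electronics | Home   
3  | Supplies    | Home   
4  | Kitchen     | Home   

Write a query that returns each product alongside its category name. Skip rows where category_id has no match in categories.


INNER JOIN keeps only products rows whose category_id matches an id in categories. Walk through each product:
  - product 1 (Router): category_id=4 -> matches Kitchen
  - product 2 (Tablet): category_id=3 -> matches Supplies
  - product 3 (Camera): category_id=2 -> matches Electronics
  - product 4 (Speaker): category_id=NULL, no match -> dropped
  - product 5 (Stapler): category_id=1 -> matches Toys
  - product 6 (Webcam): category_id=1 -> matches Toys
  - product 7 (Phone): category_id=NULL, no match -> dropped
  - product 8 (Headphones): category_id=2 -> matches Electronics
  - product 9 (Charger): category_id=4 -> matches Kitchen
So 2 of 9 rows are dropped.

SQL:
SELECT a.name, b.name AS category
FROM products a
INNER JOIN categories b ON a.category_id = b.id

Result:
name       | category   
-----------+------------
Router     | Kitchen    
Tablet     | Supplies   
Camera     | Electronics
Stapler    | Toys       
Webcam     | Toys       
Headphones | Electronics
Charger    | Kitchen    


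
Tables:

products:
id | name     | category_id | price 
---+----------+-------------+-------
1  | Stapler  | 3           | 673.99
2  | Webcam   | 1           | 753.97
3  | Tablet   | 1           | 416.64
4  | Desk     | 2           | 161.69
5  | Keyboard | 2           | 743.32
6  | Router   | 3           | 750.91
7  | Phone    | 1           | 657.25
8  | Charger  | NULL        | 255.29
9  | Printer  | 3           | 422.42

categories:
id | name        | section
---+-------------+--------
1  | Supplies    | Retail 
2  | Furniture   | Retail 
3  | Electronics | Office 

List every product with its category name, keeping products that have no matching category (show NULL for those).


LEFT JOIN keeps every row from products (the left table); where category_id has no match in categories, the category columns become NULL. Walk through each product:
  - product 1 (Stapler): category_id=3 -> matches Electronics
  - product 2 (Webcam): category_id=1 -> matches Supplies
  - product 3 (Tablet): category_id=1 -> matches Supplies
  - product 4 (Desk): category_id=2 -> matches Furniture
  - product 5 (Keyboard): category_id=2 -> matches Furniture
  - product 6 (Router): category_id=3 -> matches Electronics
  - product 7 (Phone): category_id=1 -> matches Supplies
  - product 8 (Charger): category_id=NULL, no match -> kept with NULL
  - product 9 (Printer): category_id=3 -> matches Electronics
All 9 rows appear; 1 has NULL category.

SQL:
SELECT a.name, b.name AS category
FROM products a
LEFT JOIN categories b ON a.category_id = b.id

Result:
name     | category   
---------+------------
Stapler  | Electronics
Webcam   | Supplies   
Tablet   | Supplies   
Desk     | Furniture  
Keyboard | Furniture  
Router   | Electronics
Phone    | Supplies   
Charger  | NULL       
Printer  | Electronics


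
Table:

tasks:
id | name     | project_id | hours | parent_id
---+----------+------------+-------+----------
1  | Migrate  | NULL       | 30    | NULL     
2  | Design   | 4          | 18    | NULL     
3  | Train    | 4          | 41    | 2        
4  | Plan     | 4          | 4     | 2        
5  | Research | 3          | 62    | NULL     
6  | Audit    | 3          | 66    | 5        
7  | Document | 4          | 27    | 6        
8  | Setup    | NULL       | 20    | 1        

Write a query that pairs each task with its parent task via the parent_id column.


This is a self-join: tasks is joined to a second copy of itself, matching each row's parent_id to another row's id. Use LEFT JOIN so rows with parent_id=NULL are kept.
  - task 1 (Migrate): parent_id=NULL -> NULL
  - task 2 (Design): parent_id=NULL -> NULL
  - task 3 (Train): parent_id=2 -> Design
  - task 4 (Plan): parent_id=2 -> Design
  - task 5 (Research): parent_id=NULL -> NULL
  - task 6 (Audit): parent_id=5 -> Research
  - task 7 (Document): parent_id=6 -> Audit
  - task 8 (Setup): parent_id=1 -> Migrate

SQL:
SELECT a.name AS item, b.name AS parent
FROM tasks a
LEFT JOIN tasks b ON a.parent_id = b.id

Result:
item     | parent  
---------+---------
Migrate  | NULL    
Design   | NULL    
Train    | Design  
Plan     | Design  
Research | NULL    
Audit    | Research
Document | Audit   
Setup    | Migrate 


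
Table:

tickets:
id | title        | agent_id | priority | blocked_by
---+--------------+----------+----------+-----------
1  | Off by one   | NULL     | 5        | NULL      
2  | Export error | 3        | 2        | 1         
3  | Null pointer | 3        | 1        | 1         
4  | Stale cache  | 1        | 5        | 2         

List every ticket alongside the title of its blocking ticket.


This is a self-join: tickets is joined to a second copy of itself, matching each row's blocked_by to another row's id. Use LEFT JOIN so rows with blocked_by=NULL are kept.
  - ticket 1 (Off by one): blocked_by=NULL -> NULL
  - ticket 2 (Export error): blocked_by=1 -> Off by one
  - ticket 3 (Null pointer): blocked_by=1 -> Off by one
  - ticket 4 (Stale cache): blocked_by=2 -> Export error

SQL:
SELECT a.title AS item, b.title AS blocked_by
FROM tickets a
LEFT JOIN tickets b ON a.blocked_by = b.id

Result:
item         | blocked_by  
-------------+-------------
Off by one   | NULL        
Export error | Off by one  
Null pointer | Off by one  
Stale cache  | Export error


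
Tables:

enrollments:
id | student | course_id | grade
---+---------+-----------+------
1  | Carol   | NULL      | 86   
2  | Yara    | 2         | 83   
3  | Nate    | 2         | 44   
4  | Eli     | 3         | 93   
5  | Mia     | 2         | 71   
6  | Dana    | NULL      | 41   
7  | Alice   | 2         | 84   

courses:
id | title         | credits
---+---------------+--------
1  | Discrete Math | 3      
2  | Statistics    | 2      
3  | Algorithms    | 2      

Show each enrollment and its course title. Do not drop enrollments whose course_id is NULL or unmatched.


LEFT JOIN keeps every row from enrollments (the left table); where course_id has no match in courses, the course columns become NULL. Walk through each enrollment:
  - enrollment 1 (Carol): course_id=NULL, no match -> kept with NULL
  - enrollment 2 (Yara): course_id=2 -> matches Statistics
  - enrollment 3 (Nate): course_id=2 -> matches Statistics
  - enrollment 4 (Eli): course_id=3 -> matches Algorithms
  - enrollment 5 (Mia): course_id=2 -> matches Statistics
  - enrollment 6 (Dana): course_id=NULL, no match -> kept with NULL
  - enrollment 7 (Alice): course_id=2 -> matches Statistics
All 7 rows appear; 2 have NULL course.

SQL:
SELECT a.student, b.title AS course
FROM enrollments a
LEFT JOIN courses b ON a.course_id = b.id

Result:
student | course    
--------+-----------
Carol   | NULL      
Yara    | Statistics
Nate    | Statistics
Eli     | Algorithms
Mia     | Statistics
Dana    | NULL      
Alice   | Statistics


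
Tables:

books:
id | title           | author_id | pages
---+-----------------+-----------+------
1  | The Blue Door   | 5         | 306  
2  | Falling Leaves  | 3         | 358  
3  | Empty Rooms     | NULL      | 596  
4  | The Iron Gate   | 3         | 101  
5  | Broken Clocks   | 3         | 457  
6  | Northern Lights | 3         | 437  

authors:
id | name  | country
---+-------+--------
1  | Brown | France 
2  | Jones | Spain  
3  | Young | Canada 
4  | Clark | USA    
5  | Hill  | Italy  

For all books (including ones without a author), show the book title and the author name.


LEFT JOIN keeps every row from books (the left table); where author_id has no match in authors, the author columns become NULL. Walk through each book:
  - book 1 (The Blue Door): author_id=5 -> matches Hill
  - book 2 (Falling Leaves): author_id=3 -> matches Young
  - book 3 (Empty Rooms): author_id=NULL, no match -> kept with NULL
  - book 4 (The Iron Gate): author_id=3 -> matches Young
  - book 5 (Broken Clocks): author_id=3 -> matches Young
  - book 6 (Northern Lights): author_id=3 -> matches Young
All 6 rows appear; 1 has NULL author.

SQL:
SELECT a.title, b.name AS author
FROM books a
LEFT JOIN authors b ON a.author_id = b.id

Result:
title           | author
----------------+-------
The Blue Door   | Hill  
Falling Leaves  | Young 
Empty Rooms     | NULL  
The Iron Gate   | Young 
Broken Clocks   | Young 
Northern Lights | Young 


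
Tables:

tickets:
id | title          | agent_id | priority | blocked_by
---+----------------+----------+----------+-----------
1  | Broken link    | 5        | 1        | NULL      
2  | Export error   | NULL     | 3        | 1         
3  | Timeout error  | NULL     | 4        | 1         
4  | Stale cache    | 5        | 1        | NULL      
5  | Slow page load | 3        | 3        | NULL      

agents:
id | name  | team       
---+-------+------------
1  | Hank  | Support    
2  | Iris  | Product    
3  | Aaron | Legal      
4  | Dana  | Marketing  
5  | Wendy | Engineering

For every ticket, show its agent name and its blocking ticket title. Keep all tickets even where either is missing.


Two LEFT JOINs from the same base table tickets: one to agents via agent_id, one to tickets itself via blocked_by. Both are LEFT so every ticket is preserved.
Match against agents:
  - ticket 1 (Broken link): agent_id=5 -> matches Wendy
  - ticket 2 (Export error): agent_id=NULL, no match -> kept with NULL
  - ticket 3 (Timeout error): agent_id=NULL, no match -> kept with NULL
  - ticket 4 (Stale cache): agent_id=5 -> matches Wendy
  - ticket 5 (Slow page load): agent_id=3 -> matches Aaron
Match against tickets (self):
  - ticket 1 (Broken link): blocked_by=NULL -> NULL
  - ticket 2 (Export error): blocked_by=1 -> Broken link
  - ticket 3 (Timeout error): blocked_by=1 -> Broken link
  - ticket 4 (Stale cache): blocked_by=NULL -> NULL
  - ticket 5 (Slow page load): blocked_by=NULL -> NULL

SQL:
SELECT a.title, b.name AS agent, c.title AS blocked_by
FROM tickets a
LEFT JOIN agents b ON a.agent_id = b.id
LEFT JOIN tickets c ON a.blocked_by = c.id

Result:
title          | agent | blocked_by 
---------------+-------+------------
Broken link    | Wendy | NULL       
Export error   | NULL  | Broken link
Timeout error  | NULL  | Broken link
Stale cache    | Wendy | NULL       
Slow page load | Aaron | NULL       


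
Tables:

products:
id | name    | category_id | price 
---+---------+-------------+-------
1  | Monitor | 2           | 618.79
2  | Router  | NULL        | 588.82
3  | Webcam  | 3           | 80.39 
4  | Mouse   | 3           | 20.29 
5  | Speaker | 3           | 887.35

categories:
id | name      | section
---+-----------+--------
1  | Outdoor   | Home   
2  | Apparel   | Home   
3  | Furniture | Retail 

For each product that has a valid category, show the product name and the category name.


INNER JOIN keeps only products rows whose category_id matches an id in categories. Walk through each product:
  - product 1 (Monitor): category_id=2 -> matches Apparel
  - product 2 (Router): category_id=NULL, no match -> dropped
  - product 3 (Webcam): category_id=3 -> matches Furniture
  - product 4 (Mouse): category_id=3 -> matches Furniture
  - product 5 (Speaker): category_id=3 -> matches Furniture
So 1 of 5 rows is dropped.

SQL:
SELECT a.name, b.name AS category
FROM products a
INNER JOIN categories b ON a.category_id = b.id

Result:
name    | category 
--------+----------
Monitor | Apparel  
Webcam  | Furniture
Mouse   | Furniture
Speaker | Furniture


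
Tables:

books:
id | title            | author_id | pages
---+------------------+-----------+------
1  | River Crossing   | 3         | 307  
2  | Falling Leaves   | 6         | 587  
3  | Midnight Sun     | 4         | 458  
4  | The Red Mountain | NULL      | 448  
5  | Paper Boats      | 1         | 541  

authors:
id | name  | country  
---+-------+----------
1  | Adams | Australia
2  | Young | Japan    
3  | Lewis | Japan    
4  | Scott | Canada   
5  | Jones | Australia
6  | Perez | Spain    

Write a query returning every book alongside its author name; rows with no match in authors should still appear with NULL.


LEFT JOIN keeps every row from books (the left table); where author_id has no match in authors, the author columns become NULL. Walk through each book:
  - book 1 (River Crossing): author_id=3 -> matches Lewis
  - book 2 (Falling Leaves): author_id=6 -> matches Perez
  - book 3 (Midnight Sun): author_id=4 -> matches Scott
  - book 4 (The Red Mountain): author_id=NULL, no match -> kept with NULL
  - book 5 (Paper Boats): author_id=1 -> matches Adams
All 5 rows appear; 1 has NULL author.

SQL:
SELECT a.title, b.name AS author
FROM books a
LEFT JOIN authors b ON a.author_id = b.id

Result:
title            | author
-----------------+-------
River Crossing   | Lewis 
Falling Leaves   | Perez 
Midnight Sun     | Scott 
The Red Mountain | NULL  
Paper Boats      | Adams 


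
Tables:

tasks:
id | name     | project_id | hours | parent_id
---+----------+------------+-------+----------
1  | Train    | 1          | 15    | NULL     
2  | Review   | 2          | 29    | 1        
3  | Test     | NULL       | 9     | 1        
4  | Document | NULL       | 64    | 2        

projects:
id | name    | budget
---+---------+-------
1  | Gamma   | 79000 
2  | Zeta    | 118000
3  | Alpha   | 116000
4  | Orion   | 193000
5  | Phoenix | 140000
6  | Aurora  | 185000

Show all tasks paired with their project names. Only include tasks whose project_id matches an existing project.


INNER JOIN keeps only tasks rows whose project_id matches an id in projects. Walk through each task:
  - task 1 (Train): project_id=1 -> matches Gamma
  - task 2 (Review): project_id=2 -> matches Zeta
  - task 3 (Test): project_id=NULL, no match -> dropped
  - task 4 (Document): project_id=NULL, no match -> dropped
So 2 of 4 rows are dropped.

SQL:
SELECT a.name, b.name AS project
FROM tasks a
INNER JOIN projects b ON a.project_id = b.id

Result:
name   | project
-------+--------
Train  | Gamma  
Review | Zeta   


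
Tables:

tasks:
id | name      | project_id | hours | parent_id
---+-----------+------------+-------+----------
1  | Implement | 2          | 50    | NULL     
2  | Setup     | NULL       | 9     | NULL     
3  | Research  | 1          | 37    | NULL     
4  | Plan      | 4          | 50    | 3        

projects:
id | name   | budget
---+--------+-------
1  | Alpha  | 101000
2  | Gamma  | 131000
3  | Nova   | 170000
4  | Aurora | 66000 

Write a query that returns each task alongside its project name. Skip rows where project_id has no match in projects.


INNER JOIN keeps only tasks rows whose project_id matches an id in projects. Walk through each task:
  - task 1 (Implement): project_id=2 -> matches Gamma
  - task 2 (Setup): project_id=NULL, no match -> dropped
  - task 3 (Research): project_id=1 -> matches Alpha
  - task 4 (Plan): project_id=4 -> matches Aurora
So 1 of 4 rows is dropped.

SQL:
SELECT a.name, b.name AS project
FROM tasks a
INNER JOIN projects b ON a.project_id = b.id

Result:
name      | project
----------+--------
Implement | Gamma  
Research  | Alpha  
Plan      | Aurora 


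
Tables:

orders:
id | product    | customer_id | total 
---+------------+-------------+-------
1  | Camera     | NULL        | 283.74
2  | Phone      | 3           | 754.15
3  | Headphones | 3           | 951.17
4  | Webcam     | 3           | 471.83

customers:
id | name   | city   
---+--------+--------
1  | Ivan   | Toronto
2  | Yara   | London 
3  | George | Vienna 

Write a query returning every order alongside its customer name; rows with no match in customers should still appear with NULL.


LEFT JOIN keeps every row from orders (the left table); where customer_id has no match in customers, the customer columns become NULL. Walk through each order:
  - order 1 (Camera): customer_id=NULL, no match -> kept with NULL
  - order 2 (Phone): customer_id=3 -> matches George
  - order 3 (Headphones): customer_id=3 -> matches George
  - order 4 (Webcam): customer_id=3 -> matches George
All 4 rows appear; 1 has NULL customer.

SQL:
SELECT a.product, b.name AS customer
FROM orders a
LEFT JOIN customers b ON a.customer_id = b.id

Result:
product    | customer
-----------+---------
Camera     | NULL    
Phone      | George  
Headphones | George  
Webcam     | George  
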